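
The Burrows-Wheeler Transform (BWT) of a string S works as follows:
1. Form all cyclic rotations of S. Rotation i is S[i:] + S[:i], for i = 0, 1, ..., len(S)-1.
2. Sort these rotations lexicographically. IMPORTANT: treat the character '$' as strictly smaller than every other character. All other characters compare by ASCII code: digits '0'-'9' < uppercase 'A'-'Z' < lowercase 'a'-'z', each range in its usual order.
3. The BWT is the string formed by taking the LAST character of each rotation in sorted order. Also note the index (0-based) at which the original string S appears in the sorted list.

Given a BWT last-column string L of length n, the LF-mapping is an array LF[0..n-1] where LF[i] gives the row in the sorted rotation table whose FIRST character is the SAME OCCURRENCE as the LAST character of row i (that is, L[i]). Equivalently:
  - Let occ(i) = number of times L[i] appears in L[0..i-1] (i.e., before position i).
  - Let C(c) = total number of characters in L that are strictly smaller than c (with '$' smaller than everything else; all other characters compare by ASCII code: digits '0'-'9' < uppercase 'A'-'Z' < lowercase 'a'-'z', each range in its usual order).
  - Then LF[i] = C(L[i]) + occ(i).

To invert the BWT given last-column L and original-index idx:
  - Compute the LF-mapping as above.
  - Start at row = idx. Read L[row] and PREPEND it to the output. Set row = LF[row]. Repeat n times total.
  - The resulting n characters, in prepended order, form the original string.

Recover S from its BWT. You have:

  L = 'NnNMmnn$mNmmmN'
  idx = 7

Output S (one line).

LF mapping: 2 11 3 1 6 12 13 0 7 4 8 9 10 5
Walk LF starting at row 7, prepending L[row]:
  step 1: row=7, L[7]='$', prepend. Next row=LF[7]=0
  step 2: row=0, L[0]='N', prepend. Next row=LF[0]=2
  step 3: row=2, L[2]='N', prepend. Next row=LF[2]=3
  step 4: row=3, L[3]='M', prepend. Next row=LF[3]=1
  step 5: row=1, L[1]='n', prepend. Next row=LF[1]=11
  step 6: row=11, L[11]='m', prepend. Next row=LF[11]=9
  step 7: row=9, L[9]='N', prepend. Next row=LF[9]=4
  step 8: row=4, L[4]='m', prepend. Next row=LF[4]=6
  step 9: row=6, L[6]='n', prepend. Next row=LF[6]=13
  step 10: row=13, L[13]='N', prepend. Next row=LF[13]=5
  step 11: row=5, L[5]='n', prepend. Next row=LF[5]=12
  step 12: row=12, L[12]='m', prepend. Next row=LF[12]=10
  step 13: row=10, L[10]='m', prepend. Next row=LF[10]=8
  step 14: row=8, L[8]='m', prepend. Next row=LF[8]=7
Reversed output: mmmnNnmNmnMNN$

Answer: mmmnNnmNmnMNN$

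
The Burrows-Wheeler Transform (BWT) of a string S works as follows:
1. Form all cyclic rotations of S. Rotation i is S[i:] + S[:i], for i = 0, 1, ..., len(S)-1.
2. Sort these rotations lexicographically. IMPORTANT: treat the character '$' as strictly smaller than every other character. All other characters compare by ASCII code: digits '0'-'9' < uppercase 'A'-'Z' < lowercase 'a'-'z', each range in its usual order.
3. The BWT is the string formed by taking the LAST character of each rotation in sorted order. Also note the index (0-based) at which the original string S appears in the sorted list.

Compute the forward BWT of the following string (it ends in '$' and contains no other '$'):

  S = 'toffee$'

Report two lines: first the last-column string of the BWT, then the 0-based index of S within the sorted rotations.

All 7 rotations (rotation i = S[i:]+S[:i]):
  rot[0] = toffee$
  rot[1] = offee$t
  rot[2] = ffee$to
  rot[3] = fee$tof
  rot[4] = ee$toff
  rot[5] = e$toffe
  rot[6] = $toffee
Sorted (with $ < everything):
  sorted[0] = $toffee  (last char: 'e')
  sorted[1] = e$toffe  (last char: 'e')
  sorted[2] = ee$toff  (last char: 'f')
  sorted[3] = fee$tof  (last char: 'f')
  sorted[4] = ffee$to  (last char: 'o')
  sorted[5] = offee$t  (last char: 't')
  sorted[6] = toffee$  (last char: '$')
Last column: eeffot$
Original string S is at sorted index 6

Answer: eeffot$
6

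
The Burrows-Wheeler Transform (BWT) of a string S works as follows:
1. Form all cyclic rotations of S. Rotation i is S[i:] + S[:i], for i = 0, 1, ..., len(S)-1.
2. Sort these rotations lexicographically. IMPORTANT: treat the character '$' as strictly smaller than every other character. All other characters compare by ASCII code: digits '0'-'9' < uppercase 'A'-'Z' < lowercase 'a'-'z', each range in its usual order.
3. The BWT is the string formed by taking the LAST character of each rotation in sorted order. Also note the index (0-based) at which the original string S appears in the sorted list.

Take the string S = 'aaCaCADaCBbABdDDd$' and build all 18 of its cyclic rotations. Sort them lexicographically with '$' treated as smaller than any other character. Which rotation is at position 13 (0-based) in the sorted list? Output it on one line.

Answer: aCaCADaCBbABdDDd$a

Derivation:
All 18 rotations (rotation i = S[i:]+S[:i]):
  rot[0] = aaCaCADaCBbABdDDd$
  rot[1] = aCaCADaCBbABdDDd$a
  rot[2] = CaCADaCBbABdDDd$aa
  rot[3] = aCADaCBbABdDDd$aaC
  rot[4] = CADaCBbABdDDd$aaCa
  rot[5] = ADaCBbABdDDd$aaCaC
  rot[6] = DaCBbABdDDd$aaCaCA
  rot[7] = aCBbABdDDd$aaCaCAD
  rot[8] = CBbABdDDd$aaCaCADa
  rot[9] = BbABdDDd$aaCaCADaC
  rot[10] = bABdDDd$aaCaCADaCB
  rot[11] = ABdDDd$aaCaCADaCBb
  rot[12] = BdDDd$aaCaCADaCBbA
  rot[13] = dDDd$aaCaCADaCBbAB
  rot[14] = DDd$aaCaCADaCBbABd
  rot[15] = Dd$aaCaCADaCBbABdD
  rot[16] = d$aaCaCADaCBbABdDD
  rot[17] = $aaCaCADaCBbABdDDd
Sorted (with $ < everything):
  sorted[0] = $aaCaCADaCBbABdDDd
  sorted[1] = ABdDDd$aaCaCADaCBb
  sorted[2] = ADaCBbABdDDd$aaCaC
  sorted[3] = BbABdDDd$aaCaCADaC
  sorted[4] = BdDDd$aaCaCADaCBbA
  sorted[5] = CADaCBbABdDDd$aaCa
  sorted[6] = CBbABdDDd$aaCaCADa
  sorted[7] = CaCADaCBbABdDDd$aa
  sorted[8] = DDd$aaCaCADaCBbABd
  sorted[9] = DaCBbABdDDd$aaCaCA
  sorted[10] = Dd$aaCaCADaCBbABdD
  sorted[11] = aCADaCBbABdDDd$aaC
  sorted[12] = aCBbABdDDd$aaCaCAD
  sorted[13] = aCaCADaCBbABdDDd$a
  sorted[14] = aaCaCADaCBbABdDDd$
  sorted[15] = bABdDDd$aaCaCADaCB
  sorted[16] = d$aaCaCADaCBbABdDD
  sorted[17] = dDDd$aaCaCADaCBbAB
sorted[13] = aCaCADaCBbABdDDd$a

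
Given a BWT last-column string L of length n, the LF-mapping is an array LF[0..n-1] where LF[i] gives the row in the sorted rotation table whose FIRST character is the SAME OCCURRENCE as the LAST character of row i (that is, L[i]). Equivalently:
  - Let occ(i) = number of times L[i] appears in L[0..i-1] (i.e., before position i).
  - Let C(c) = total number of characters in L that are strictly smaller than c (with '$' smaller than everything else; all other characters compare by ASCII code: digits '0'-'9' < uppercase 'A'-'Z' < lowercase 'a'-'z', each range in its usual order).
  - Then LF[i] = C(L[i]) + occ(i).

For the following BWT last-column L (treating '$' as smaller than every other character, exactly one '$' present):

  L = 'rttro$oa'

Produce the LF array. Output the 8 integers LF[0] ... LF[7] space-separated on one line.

Answer: 4 6 7 5 2 0 3 1

Derivation:
Char counts: '$':1, 'a':1, 'o':2, 'r':2, 't':2
C (first-col start): C('$')=0, C('a')=1, C('o')=2, C('r')=4, C('t')=6
L[0]='r': occ=0, LF[0]=C('r')+0=4+0=4
L[1]='t': occ=0, LF[1]=C('t')+0=6+0=6
L[2]='t': occ=1, LF[2]=C('t')+1=6+1=7
L[3]='r': occ=1, LF[3]=C('r')+1=4+1=5
L[4]='o': occ=0, LF[4]=C('o')+0=2+0=2
L[5]='$': occ=0, LF[5]=C('$')+0=0+0=0
L[6]='o': occ=1, LF[6]=C('o')+1=2+1=3
L[7]='a': occ=0, LF[7]=C('a')+0=1+0=1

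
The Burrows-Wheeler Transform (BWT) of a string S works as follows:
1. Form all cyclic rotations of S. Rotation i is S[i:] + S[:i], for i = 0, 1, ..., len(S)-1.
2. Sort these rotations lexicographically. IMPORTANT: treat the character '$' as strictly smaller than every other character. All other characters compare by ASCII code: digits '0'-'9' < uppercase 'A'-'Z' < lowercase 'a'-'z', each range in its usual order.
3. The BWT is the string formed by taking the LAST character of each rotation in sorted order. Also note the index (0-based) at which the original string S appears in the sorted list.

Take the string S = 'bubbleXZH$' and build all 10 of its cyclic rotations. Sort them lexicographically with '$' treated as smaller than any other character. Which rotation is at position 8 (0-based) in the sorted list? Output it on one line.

Answer: leXZH$bubb

Derivation:
All 10 rotations (rotation i = S[i:]+S[:i]):
  rot[0] = bubbleXZH$
  rot[1] = ubbleXZH$b
  rot[2] = bbleXZH$bu
  rot[3] = bleXZH$bub
  rot[4] = leXZH$bubb
  rot[5] = eXZH$bubbl
  rot[6] = XZH$bubble
  rot[7] = ZH$bubbleX
  rot[8] = H$bubbleXZ
  rot[9] = $bubbleXZH
Sorted (with $ < everything):
  sorted[0] = $bubbleXZH
  sorted[1] = H$bubbleXZ
  sorted[2] = XZH$bubble
  sorted[3] = ZH$bubbleX
  sorted[4] = bbleXZH$bu
  sorted[5] = bleXZH$bub
  sorted[6] = bubbleXZH$
  sorted[7] = eXZH$bubbl
  sorted[8] = leXZH$bubb
  sorted[9] = ubbleXZH$b
sorted[8] = leXZH$bubb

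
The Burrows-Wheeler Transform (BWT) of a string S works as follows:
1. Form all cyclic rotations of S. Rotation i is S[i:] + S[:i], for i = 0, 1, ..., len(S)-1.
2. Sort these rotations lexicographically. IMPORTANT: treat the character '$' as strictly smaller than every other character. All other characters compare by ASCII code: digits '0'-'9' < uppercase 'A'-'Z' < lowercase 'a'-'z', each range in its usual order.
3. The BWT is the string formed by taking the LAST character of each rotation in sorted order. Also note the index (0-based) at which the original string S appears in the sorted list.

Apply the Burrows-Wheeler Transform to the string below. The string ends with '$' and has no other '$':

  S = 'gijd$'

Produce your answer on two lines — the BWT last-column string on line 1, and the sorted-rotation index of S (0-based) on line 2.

All 5 rotations (rotation i = S[i:]+S[:i]):
  rot[0] = gijd$
  rot[1] = ijd$g
  rot[2] = jd$gi
  rot[3] = d$gij
  rot[4] = $gijd
Sorted (with $ < everything):
  sorted[0] = $gijd  (last char: 'd')
  sorted[1] = d$gij  (last char: 'j')
  sorted[2] = gijd$  (last char: '$')
  sorted[3] = ijd$g  (last char: 'g')
  sorted[4] = jd$gi  (last char: 'i')
Last column: dj$gi
Original string S is at sorted index 2

Answer: dj$gi
2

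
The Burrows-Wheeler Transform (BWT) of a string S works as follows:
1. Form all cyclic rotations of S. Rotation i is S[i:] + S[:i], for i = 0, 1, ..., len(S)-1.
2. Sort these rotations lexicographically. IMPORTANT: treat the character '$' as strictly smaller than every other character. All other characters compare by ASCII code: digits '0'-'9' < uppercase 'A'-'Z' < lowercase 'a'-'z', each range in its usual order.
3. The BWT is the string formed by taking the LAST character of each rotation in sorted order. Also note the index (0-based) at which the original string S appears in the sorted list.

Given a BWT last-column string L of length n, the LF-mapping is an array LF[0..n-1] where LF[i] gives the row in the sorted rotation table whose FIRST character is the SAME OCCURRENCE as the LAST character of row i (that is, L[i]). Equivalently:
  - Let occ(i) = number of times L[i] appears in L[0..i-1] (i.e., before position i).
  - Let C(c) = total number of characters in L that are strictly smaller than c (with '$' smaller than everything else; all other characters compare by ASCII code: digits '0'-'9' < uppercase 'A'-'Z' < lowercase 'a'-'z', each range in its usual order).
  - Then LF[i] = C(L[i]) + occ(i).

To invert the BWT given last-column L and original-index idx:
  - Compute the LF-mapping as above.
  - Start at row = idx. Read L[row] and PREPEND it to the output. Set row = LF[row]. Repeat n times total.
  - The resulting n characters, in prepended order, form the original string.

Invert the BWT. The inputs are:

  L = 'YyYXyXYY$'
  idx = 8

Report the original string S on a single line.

Answer: yYXYYyXY$

Derivation:
LF mapping: 3 7 4 1 8 2 5 6 0
Walk LF starting at row 8, prepending L[row]:
  step 1: row=8, L[8]='$', prepend. Next row=LF[8]=0
  step 2: row=0, L[0]='Y', prepend. Next row=LF[0]=3
  step 3: row=3, L[3]='X', prepend. Next row=LF[3]=1
  step 4: row=1, L[1]='y', prepend. Next row=LF[1]=7
  step 5: row=7, L[7]='Y', prepend. Next row=LF[7]=6
  step 6: row=6, L[6]='Y', prepend. Next row=LF[6]=5
  step 7: row=5, L[5]='X', prepend. Next row=LF[5]=2
  step 8: row=2, L[2]='Y', prepend. Next row=LF[2]=4
  step 9: row=4, L[4]='y', prepend. Next row=LF[4]=8
Reversed output: yYXYYyXY$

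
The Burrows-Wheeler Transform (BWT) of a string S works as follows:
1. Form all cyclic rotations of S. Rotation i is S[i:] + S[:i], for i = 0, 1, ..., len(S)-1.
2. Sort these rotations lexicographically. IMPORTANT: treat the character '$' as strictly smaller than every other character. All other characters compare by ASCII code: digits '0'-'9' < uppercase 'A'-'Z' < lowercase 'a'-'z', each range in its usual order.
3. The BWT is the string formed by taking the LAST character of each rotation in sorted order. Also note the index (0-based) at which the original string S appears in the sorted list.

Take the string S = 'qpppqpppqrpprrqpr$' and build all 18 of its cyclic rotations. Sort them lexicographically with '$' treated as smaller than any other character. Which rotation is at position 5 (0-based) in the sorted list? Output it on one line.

Answer: pprrqpr$qpppqpppqr

Derivation:
All 18 rotations (rotation i = S[i:]+S[:i]):
  rot[0] = qpppqpppqrpprrqpr$
  rot[1] = pppqpppqrpprrqpr$q
  rot[2] = ppqpppqrpprrqpr$qp
  rot[3] = pqpppqrpprrqpr$qpp
  rot[4] = qpppqrpprrqpr$qppp
  rot[5] = pppqrpprrqpr$qpppq
  rot[6] = ppqrpprrqpr$qpppqp
  rot[7] = pqrpprrqpr$qpppqpp
  rot[8] = qrpprrqpr$qpppqppp
  rot[9] = rpprrqpr$qpppqpppq
  rot[10] = pprrqpr$qpppqpppqr
  rot[11] = prrqpr$qpppqpppqrp
  rot[12] = rrqpr$qpppqpppqrpp
  rot[13] = rqpr$qpppqpppqrppr
  rot[14] = qpr$qpppqpppqrpprr
  rot[15] = pr$qpppqpppqrpprrq
  rot[16] = r$qpppqpppqrpprrqp
  rot[17] = $qpppqpppqrpprrqpr
Sorted (with $ < everything):
  sorted[0] = $qpppqpppqrpprrqpr
  sorted[1] = pppqpppqrpprrqpr$q
  sorted[2] = pppqrpprrqpr$qpppq
  sorted[3] = ppqpppqrpprrqpr$qp
  sorted[4] = ppqrpprrqpr$qpppqp
  sorted[5] = pprrqpr$qpppqpppqr
  sorted[6] = pqpppqrpprrqpr$qpp
  sorted[7] = pqrpprrqpr$qpppqpp
  sorted[8] = pr$qpppqpppqrpprrq
  sorted[9] = prrqpr$qpppqpppqrp
  sorted[10] = qpppqpppqrpprrqpr$
  sorted[11] = qpppqrpprrqpr$qppp
  sorted[12] = qpr$qpppqpppqrpprr
  sorted[13] = qrpprrqpr$qpppqppp
  sorted[14] = r$qpppqpppqrpprrqp
  sorted[15] = rpprrqpr$qpppqpppq
  sorted[16] = rqpr$qpppqpppqrppr
  sorted[17] = rrqpr$qpppqpppqrpp
sorted[5] = pprrqpr$qpppqpppqr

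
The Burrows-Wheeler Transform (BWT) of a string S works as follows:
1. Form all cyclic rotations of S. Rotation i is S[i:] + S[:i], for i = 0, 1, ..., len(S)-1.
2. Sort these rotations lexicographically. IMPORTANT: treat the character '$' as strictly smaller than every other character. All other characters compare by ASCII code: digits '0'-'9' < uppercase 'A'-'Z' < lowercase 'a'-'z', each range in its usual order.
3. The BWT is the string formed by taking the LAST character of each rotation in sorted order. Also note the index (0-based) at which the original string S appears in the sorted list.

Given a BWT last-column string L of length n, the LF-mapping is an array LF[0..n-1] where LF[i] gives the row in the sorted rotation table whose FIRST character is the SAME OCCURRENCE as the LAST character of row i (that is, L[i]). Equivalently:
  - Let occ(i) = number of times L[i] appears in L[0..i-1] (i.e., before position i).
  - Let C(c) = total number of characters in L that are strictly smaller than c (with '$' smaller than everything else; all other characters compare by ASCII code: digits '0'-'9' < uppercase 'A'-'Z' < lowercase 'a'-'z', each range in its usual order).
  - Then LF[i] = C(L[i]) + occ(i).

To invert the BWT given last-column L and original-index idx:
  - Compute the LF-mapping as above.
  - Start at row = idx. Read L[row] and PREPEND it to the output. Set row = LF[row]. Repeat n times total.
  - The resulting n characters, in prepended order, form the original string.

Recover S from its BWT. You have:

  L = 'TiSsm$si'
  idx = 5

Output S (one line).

LF mapping: 2 3 1 6 5 0 7 4
Walk LF starting at row 5, prepending L[row]:
  step 1: row=5, L[5]='$', prepend. Next row=LF[5]=0
  step 2: row=0, L[0]='T', prepend. Next row=LF[0]=2
  step 3: row=2, L[2]='S', prepend. Next row=LF[2]=1
  step 4: row=1, L[1]='i', prepend. Next row=LF[1]=3
  step 5: row=3, L[3]='s', prepend. Next row=LF[3]=6
  step 6: row=6, L[6]='s', prepend. Next row=LF[6]=7
  step 7: row=7, L[7]='i', prepend. Next row=LF[7]=4
  step 8: row=4, L[4]='m', prepend. Next row=LF[4]=5
Reversed output: missiST$

Answer: missiST$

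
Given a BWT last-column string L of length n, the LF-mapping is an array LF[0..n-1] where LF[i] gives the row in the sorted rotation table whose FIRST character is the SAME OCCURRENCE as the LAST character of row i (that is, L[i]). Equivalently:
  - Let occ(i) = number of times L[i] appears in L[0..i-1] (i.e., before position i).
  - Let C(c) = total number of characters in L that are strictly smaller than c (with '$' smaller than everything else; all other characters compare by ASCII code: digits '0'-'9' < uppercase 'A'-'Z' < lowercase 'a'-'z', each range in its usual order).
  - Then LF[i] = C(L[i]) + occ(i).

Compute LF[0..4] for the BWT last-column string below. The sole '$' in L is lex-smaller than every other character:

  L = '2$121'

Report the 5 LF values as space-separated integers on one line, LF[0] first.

Answer: 3 0 1 4 2

Derivation:
Char counts: '$':1, '1':2, '2':2
C (first-col start): C('$')=0, C('1')=1, C('2')=3
L[0]='2': occ=0, LF[0]=C('2')+0=3+0=3
L[1]='$': occ=0, LF[1]=C('$')+0=0+0=0
L[2]='1': occ=0, LF[2]=C('1')+0=1+0=1
L[3]='2': occ=1, LF[3]=C('2')+1=3+1=4
L[4]='1': occ=1, LF[4]=C('1')+1=1+1=2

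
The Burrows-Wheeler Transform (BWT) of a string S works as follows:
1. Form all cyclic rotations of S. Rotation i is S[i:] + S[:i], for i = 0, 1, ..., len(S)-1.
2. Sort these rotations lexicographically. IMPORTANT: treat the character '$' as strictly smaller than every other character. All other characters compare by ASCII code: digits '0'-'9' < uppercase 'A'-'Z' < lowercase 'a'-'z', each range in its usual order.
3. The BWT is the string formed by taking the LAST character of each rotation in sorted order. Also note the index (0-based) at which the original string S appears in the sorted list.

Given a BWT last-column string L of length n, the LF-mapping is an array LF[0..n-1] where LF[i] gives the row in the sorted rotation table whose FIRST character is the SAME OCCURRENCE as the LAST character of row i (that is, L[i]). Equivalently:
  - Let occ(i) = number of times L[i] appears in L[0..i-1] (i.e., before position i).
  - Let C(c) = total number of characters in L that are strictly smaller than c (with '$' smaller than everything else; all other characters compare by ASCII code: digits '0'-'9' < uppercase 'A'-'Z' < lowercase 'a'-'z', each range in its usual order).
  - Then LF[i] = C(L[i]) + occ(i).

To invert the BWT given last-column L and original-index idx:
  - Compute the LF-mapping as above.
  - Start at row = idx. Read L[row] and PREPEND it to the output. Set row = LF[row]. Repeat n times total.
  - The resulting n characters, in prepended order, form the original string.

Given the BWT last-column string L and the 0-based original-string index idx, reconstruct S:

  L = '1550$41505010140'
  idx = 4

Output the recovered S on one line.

Answer: 050040515014511$

Derivation:
LF mapping: 6 12 13 1 0 10 7 14 2 15 3 8 4 9 11 5
Walk LF starting at row 4, prepending L[row]:
  step 1: row=4, L[4]='$', prepend. Next row=LF[4]=0
  step 2: row=0, L[0]='1', prepend. Next row=LF[0]=6
  step 3: row=6, L[6]='1', prepend. Next row=LF[6]=7
  step 4: row=7, L[7]='5', prepend. Next row=LF[7]=14
  step 5: row=14, L[14]='4', prepend. Next row=LF[14]=11
  step 6: row=11, L[11]='1', prepend. Next row=LF[11]=8
  step 7: row=8, L[8]='0', prepend. Next row=LF[8]=2
  step 8: row=2, L[2]='5', prepend. Next row=LF[2]=13
  step 9: row=13, L[13]='1', prepend. Next row=LF[13]=9
  step 10: row=9, L[9]='5', prepend. Next row=LF[9]=15
  step 11: row=15, L[15]='0', prepend. Next row=LF[15]=5
  step 12: row=5, L[5]='4', prepend. Next row=LF[5]=10
  step 13: row=10, L[10]='0', prepend. Next row=LF[10]=3
  step 14: row=3, L[3]='0', prepend. Next row=LF[3]=1
  step 15: row=1, L[1]='5', prepend. Next row=LF[1]=12
  step 16: row=12, L[12]='0', prepend. Next row=LF[12]=4
Reversed output: 050040515014511$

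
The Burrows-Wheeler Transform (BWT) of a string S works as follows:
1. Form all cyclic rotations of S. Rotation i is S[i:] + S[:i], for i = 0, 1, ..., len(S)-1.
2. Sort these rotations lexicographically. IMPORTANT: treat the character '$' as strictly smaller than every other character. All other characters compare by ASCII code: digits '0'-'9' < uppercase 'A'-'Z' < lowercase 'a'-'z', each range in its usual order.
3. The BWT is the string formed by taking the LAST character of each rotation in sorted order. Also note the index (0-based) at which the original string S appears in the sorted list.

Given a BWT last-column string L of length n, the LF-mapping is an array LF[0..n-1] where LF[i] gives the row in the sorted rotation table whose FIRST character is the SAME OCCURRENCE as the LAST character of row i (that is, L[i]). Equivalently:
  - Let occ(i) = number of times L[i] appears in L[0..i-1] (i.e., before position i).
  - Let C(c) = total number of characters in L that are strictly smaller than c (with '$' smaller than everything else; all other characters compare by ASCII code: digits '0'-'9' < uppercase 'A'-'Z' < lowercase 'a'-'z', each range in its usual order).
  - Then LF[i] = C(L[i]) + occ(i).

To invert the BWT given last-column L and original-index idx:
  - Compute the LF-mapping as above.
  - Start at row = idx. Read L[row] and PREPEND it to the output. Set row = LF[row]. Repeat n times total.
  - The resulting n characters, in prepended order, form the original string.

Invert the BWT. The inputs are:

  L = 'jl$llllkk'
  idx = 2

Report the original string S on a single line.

Answer: kllklllj$

Derivation:
LF mapping: 1 4 0 5 6 7 8 2 3
Walk LF starting at row 2, prepending L[row]:
  step 1: row=2, L[2]='$', prepend. Next row=LF[2]=0
  step 2: row=0, L[0]='j', prepend. Next row=LF[0]=1
  step 3: row=1, L[1]='l', prepend. Next row=LF[1]=4
  step 4: row=4, L[4]='l', prepend. Next row=LF[4]=6
  step 5: row=6, L[6]='l', prepend. Next row=LF[6]=8
  step 6: row=8, L[8]='k', prepend. Next row=LF[8]=3
  step 7: row=3, L[3]='l', prepend. Next row=LF[3]=5
  step 8: row=5, L[5]='l', prepend. Next row=LF[5]=7
  step 9: row=7, L[7]='k', prepend. Next row=LF[7]=2
Reversed output: kllklllj$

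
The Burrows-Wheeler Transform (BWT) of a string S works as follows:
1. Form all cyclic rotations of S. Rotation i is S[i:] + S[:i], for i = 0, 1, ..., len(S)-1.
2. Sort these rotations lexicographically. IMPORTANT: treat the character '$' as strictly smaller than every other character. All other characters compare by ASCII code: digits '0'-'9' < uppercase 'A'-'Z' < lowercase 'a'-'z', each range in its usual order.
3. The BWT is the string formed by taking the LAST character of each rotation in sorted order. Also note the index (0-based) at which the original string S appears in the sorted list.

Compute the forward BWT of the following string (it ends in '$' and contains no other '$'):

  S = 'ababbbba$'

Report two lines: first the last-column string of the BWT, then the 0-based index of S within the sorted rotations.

All 9 rotations (rotation i = S[i:]+S[:i]):
  rot[0] = ababbbba$
  rot[1] = babbbba$a
  rot[2] = abbbba$ab
  rot[3] = bbbba$aba
  rot[4] = bbba$abab
  rot[5] = bba$ababb
  rot[6] = ba$ababbb
  rot[7] = a$ababbbb
  rot[8] = $ababbbba
Sorted (with $ < everything):
  sorted[0] = $ababbbba  (last char: 'a')
  sorted[1] = a$ababbbb  (last char: 'b')
  sorted[2] = ababbbba$  (last char: '$')
  sorted[3] = abbbba$ab  (last char: 'b')
  sorted[4] = ba$ababbb  (last char: 'b')
  sorted[5] = babbbba$a  (last char: 'a')
  sorted[6] = bba$ababb  (last char: 'b')
  sorted[7] = bbba$abab  (last char: 'b')
  sorted[8] = bbbba$aba  (last char: 'a')
Last column: ab$bbabba
Original string S is at sorted index 2

Answer: ab$bbabba
2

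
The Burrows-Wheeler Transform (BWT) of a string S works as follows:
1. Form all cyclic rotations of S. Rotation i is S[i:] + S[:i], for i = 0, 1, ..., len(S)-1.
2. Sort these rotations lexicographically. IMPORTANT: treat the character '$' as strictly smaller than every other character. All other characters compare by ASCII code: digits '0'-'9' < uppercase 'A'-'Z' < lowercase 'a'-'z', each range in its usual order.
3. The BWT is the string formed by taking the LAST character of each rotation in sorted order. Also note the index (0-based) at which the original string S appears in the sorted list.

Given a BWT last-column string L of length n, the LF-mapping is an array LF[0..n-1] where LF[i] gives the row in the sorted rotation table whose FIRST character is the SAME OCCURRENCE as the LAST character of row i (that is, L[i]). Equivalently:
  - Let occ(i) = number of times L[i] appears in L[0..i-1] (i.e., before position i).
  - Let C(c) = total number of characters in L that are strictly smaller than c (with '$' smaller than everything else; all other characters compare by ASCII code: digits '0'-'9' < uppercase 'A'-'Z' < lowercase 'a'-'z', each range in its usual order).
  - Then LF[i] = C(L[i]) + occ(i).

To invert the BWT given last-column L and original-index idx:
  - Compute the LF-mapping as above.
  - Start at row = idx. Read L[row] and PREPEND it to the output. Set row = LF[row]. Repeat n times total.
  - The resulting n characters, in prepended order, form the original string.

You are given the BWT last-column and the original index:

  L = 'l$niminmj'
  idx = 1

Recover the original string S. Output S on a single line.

Answer: ijnmniml$

Derivation:
LF mapping: 4 0 7 1 5 2 8 6 3
Walk LF starting at row 1, prepending L[row]:
  step 1: row=1, L[1]='$', prepend. Next row=LF[1]=0
  step 2: row=0, L[0]='l', prepend. Next row=LF[0]=4
  step 3: row=4, L[4]='m', prepend. Next row=LF[4]=5
  step 4: row=5, L[5]='i', prepend. Next row=LF[5]=2
  step 5: row=2, L[2]='n', prepend. Next row=LF[2]=7
  step 6: row=7, L[7]='m', prepend. Next row=LF[7]=6
  step 7: row=6, L[6]='n', prepend. Next row=LF[6]=8
  step 8: row=8, L[8]='j', prepend. Next row=LF[8]=3
  step 9: row=3, L[3]='i', prepend. Next row=LF[3]=1
Reversed output: ijnmniml$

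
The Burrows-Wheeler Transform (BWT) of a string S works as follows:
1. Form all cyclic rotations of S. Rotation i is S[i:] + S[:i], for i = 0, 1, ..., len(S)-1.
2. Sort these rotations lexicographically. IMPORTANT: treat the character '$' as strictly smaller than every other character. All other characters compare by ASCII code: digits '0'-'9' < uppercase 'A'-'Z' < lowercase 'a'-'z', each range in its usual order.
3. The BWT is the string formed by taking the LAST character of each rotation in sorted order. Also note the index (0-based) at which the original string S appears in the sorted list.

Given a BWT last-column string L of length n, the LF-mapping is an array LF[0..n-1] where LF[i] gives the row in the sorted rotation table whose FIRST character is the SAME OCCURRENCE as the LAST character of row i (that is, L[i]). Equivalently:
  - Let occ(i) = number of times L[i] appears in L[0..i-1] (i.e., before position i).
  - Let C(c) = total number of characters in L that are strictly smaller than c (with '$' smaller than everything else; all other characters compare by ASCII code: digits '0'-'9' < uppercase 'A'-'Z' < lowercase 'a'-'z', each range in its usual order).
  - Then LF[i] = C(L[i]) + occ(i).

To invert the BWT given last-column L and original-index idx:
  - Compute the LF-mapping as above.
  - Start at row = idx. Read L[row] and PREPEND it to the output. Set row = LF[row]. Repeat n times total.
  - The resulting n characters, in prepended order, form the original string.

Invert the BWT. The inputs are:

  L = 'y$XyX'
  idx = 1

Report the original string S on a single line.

Answer: XXyy$

Derivation:
LF mapping: 3 0 1 4 2
Walk LF starting at row 1, prepending L[row]:
  step 1: row=1, L[1]='$', prepend. Next row=LF[1]=0
  step 2: row=0, L[0]='y', prepend. Next row=LF[0]=3
  step 3: row=3, L[3]='y', prepend. Next row=LF[3]=4
  step 4: row=4, L[4]='X', prepend. Next row=LF[4]=2
  step 5: row=2, L[2]='X', prepend. Next row=LF[2]=1
Reversed output: XXyy$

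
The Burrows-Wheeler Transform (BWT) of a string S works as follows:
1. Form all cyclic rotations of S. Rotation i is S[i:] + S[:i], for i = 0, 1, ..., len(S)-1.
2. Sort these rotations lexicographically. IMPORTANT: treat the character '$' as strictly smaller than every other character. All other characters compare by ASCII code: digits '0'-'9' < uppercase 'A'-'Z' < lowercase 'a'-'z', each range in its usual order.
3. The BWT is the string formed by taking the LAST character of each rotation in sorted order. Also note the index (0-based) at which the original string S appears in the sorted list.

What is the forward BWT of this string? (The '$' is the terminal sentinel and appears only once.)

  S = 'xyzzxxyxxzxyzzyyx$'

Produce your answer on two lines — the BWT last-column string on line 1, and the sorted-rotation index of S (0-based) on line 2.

All 18 rotations (rotation i = S[i:]+S[:i]):
  rot[0] = xyzzxxyxxzxyzzyyx$
  rot[1] = yzzxxyxxzxyzzyyx$x
  rot[2] = zzxxyxxzxyzzyyx$xy
  rot[3] = zxxyxxzxyzzyyx$xyz
  rot[4] = xxyxxzxyzzyyx$xyzz
  rot[5] = xyxxzxyzzyyx$xyzzx
  rot[6] = yxxzxyzzyyx$xyzzxx
  rot[7] = xxzxyzzyyx$xyzzxxy
  rot[8] = xzxyzzyyx$xyzzxxyx
  rot[9] = zxyzzyyx$xyzzxxyxx
  rot[10] = xyzzyyx$xyzzxxyxxz
  rot[11] = yzzyyx$xyzzxxyxxzx
  rot[12] = zzyyx$xyzzxxyxxzxy
  rot[13] = zyyx$xyzzxxyxxzxyz
  rot[14] = yyx$xyzzxxyxxzxyzz
  rot[15] = yx$xyzzxxyxxzxyzzy
  rot[16] = x$xyzzxxyxxzxyzzyy
  rot[17] = $xyzzxxyxxzxyzzyyx
Sorted (with $ < everything):
  sorted[0] = $xyzzxxyxxzxyzzyyx  (last char: 'x')
  sorted[1] = x$xyzzxxyxxzxyzzyy  (last char: 'y')
  sorted[2] = xxyxxzxyzzyyx$xyzz  (last char: 'z')
  sorted[3] = xxzxyzzyyx$xyzzxxy  (last char: 'y')
  sorted[4] = xyxxzxyzzyyx$xyzzx  (last char: 'x')
  sorted[5] = xyzzxxyxxzxyzzyyx$  (last char: '$')
  sorted[6] = xyzzyyx$xyzzxxyxxz  (last char: 'z')
  sorted[7] = xzxyzzyyx$xyzzxxyx  (last char: 'x')
  sorted[8] = yx$xyzzxxyxxzxyzzy  (last char: 'y')
  sorted[9] = yxxzxyzzyyx$xyzzxx  (last char: 'x')
  sorted[10] = yyx$xyzzxxyxxzxyzz  (last char: 'z')
  sorted[11] = yzzxxyxxzxyzzyyx$x  (last char: 'x')
  sorted[12] = yzzyyx$xyzzxxyxxzx  (last char: 'x')
  sorted[13] = zxxyxxzxyzzyyx$xyz  (last char: 'z')
  sorted[14] = zxyzzyyx$xyzzxxyxx  (last char: 'x')
  sorted[15] = zyyx$xyzzxxyxxzxyz  (last char: 'z')
  sorted[16] = zzxxyxxzxyzzyyx$xy  (last char: 'y')
  sorted[17] = zzyyx$xyzzxxyxxzxy  (last char: 'y')
Last column: xyzyx$zxyxzxxzxzyy
Original string S is at sorted index 5

Answer: xyzyx$zxyxzxxzxzyy
5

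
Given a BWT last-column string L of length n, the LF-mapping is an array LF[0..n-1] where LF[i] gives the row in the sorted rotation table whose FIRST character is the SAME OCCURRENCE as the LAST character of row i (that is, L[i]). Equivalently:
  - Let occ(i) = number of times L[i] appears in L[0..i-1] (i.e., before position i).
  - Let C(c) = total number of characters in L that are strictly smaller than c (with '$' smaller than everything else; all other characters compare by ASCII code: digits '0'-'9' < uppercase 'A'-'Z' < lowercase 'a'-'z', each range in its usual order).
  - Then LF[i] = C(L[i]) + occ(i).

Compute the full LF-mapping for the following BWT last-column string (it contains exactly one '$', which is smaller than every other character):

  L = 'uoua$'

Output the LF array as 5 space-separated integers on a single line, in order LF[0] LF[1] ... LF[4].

Char counts: '$':1, 'a':1, 'o':1, 'u':2
C (first-col start): C('$')=0, C('a')=1, C('o')=2, C('u')=3
L[0]='u': occ=0, LF[0]=C('u')+0=3+0=3
L[1]='o': occ=0, LF[1]=C('o')+0=2+0=2
L[2]='u': occ=1, LF[2]=C('u')+1=3+1=4
L[3]='a': occ=0, LF[3]=C('a')+0=1+0=1
L[4]='$': occ=0, LF[4]=C('$')+0=0+0=0

Answer: 3 2 4 1 0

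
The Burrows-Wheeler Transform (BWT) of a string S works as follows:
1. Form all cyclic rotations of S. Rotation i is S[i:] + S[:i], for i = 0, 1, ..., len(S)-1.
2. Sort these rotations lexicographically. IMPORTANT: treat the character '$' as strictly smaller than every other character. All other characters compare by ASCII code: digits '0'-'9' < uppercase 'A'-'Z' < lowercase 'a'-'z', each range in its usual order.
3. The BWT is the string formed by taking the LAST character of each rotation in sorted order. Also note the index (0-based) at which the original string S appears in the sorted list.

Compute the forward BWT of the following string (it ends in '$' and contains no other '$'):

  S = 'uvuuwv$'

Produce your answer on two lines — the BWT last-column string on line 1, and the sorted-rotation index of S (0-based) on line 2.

Answer: vv$uwuu
2

Derivation:
All 7 rotations (rotation i = S[i:]+S[:i]):
  rot[0] = uvuuwv$
  rot[1] = vuuwv$u
  rot[2] = uuwv$uv
  rot[3] = uwv$uvu
  rot[4] = wv$uvuu
  rot[5] = v$uvuuw
  rot[6] = $uvuuwv
Sorted (with $ < everything):
  sorted[0] = $uvuuwv  (last char: 'v')
  sorted[1] = uuwv$uv  (last char: 'v')
  sorted[2] = uvuuwv$  (last char: '$')
  sorted[3] = uwv$uvu  (last char: 'u')
  sorted[4] = v$uvuuw  (last char: 'w')
  sorted[5] = vuuwv$u  (last char: 'u')
  sorted[6] = wv$uvuu  (last char: 'u')
Last column: vv$uwuu
Original string S is at sorted index 2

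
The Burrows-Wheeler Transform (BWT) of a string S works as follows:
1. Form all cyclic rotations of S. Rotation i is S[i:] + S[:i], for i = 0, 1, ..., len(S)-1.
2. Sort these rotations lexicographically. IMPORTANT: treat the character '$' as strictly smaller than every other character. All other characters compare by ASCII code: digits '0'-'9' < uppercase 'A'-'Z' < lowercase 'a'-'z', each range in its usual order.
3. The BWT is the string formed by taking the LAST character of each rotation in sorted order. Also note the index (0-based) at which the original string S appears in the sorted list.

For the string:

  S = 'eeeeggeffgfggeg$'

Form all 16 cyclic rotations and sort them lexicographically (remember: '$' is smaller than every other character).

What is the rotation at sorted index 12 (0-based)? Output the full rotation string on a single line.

Answer: geg$eeeeggeffgfg

Derivation:
All 16 rotations (rotation i = S[i:]+S[:i]):
  rot[0] = eeeeggeffgfggeg$
  rot[1] = eeeggeffgfggeg$e
  rot[2] = eeggeffgfggeg$ee
  rot[3] = eggeffgfggeg$eee
  rot[4] = ggeffgfggeg$eeee
  rot[5] = geffgfggeg$eeeeg
  rot[6] = effgfggeg$eeeegg
  rot[7] = ffgfggeg$eeeegge
  rot[8] = fgfggeg$eeeeggef
  rot[9] = gfggeg$eeeeggeff
  rot[10] = fggeg$eeeeggeffg
  rot[11] = ggeg$eeeeggeffgf
  rot[12] = geg$eeeeggeffgfg
  rot[13] = eg$eeeeggeffgfgg
  rot[14] = g$eeeeggeffgfgge
  rot[15] = $eeeeggeffgfggeg
Sorted (with $ < everything):
  sorted[0] = $eeeeggeffgfggeg
  sorted[1] = eeeeggeffgfggeg$
  sorted[2] = eeeggeffgfggeg$e
  sorted[3] = eeggeffgfggeg$ee
  sorted[4] = effgfggeg$eeeegg
  sorted[5] = eg$eeeeggeffgfgg
  sorted[6] = eggeffgfggeg$eee
  sorted[7] = ffgfggeg$eeeegge
  sorted[8] = fgfggeg$eeeeggef
  sorted[9] = fggeg$eeeeggeffg
  sorted[10] = g$eeeeggeffgfgge
  sorted[11] = geffgfggeg$eeeeg
  sorted[12] = geg$eeeeggeffgfg
  sorted[13] = gfggeg$eeeeggeff
  sorted[14] = ggeffgfggeg$eeee
  sorted[15] = ggeg$eeeeggeffgf
sorted[12] = geg$eeeeggeffgfg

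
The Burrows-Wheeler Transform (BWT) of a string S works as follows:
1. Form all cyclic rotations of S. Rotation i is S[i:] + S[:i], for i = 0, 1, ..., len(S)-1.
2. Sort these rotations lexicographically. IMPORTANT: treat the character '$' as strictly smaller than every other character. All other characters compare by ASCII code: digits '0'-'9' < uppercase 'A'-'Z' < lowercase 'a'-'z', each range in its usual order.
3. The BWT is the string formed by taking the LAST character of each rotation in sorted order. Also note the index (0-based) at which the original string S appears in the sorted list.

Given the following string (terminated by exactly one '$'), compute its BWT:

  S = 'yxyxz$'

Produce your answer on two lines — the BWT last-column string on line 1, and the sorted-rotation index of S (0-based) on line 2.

All 6 rotations (rotation i = S[i:]+S[:i]):
  rot[0] = yxyxz$
  rot[1] = xyxz$y
  rot[2] = yxz$yx
  rot[3] = xz$yxy
  rot[4] = z$yxyx
  rot[5] = $yxyxz
Sorted (with $ < everything):
  sorted[0] = $yxyxz  (last char: 'z')
  sorted[1] = xyxz$y  (last char: 'y')
  sorted[2] = xz$yxy  (last char: 'y')
  sorted[3] = yxyxz$  (last char: '$')
  sorted[4] = yxz$yx  (last char: 'x')
  sorted[5] = z$yxyx  (last char: 'x')
Last column: zyy$xx
Original string S is at sorted index 3

Answer: zyy$xx
3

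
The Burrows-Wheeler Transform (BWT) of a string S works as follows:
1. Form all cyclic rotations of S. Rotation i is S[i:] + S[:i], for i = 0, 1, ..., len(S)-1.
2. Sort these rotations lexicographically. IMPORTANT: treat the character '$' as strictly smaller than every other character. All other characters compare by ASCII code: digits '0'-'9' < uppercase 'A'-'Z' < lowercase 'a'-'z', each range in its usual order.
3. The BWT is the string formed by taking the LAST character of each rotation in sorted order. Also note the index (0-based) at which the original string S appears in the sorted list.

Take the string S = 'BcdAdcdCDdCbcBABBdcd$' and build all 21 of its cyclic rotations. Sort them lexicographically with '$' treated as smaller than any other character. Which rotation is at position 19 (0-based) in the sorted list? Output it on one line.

Answer: dcd$BcdAdcdCDdCbcBABB

Derivation:
All 21 rotations (rotation i = S[i:]+S[:i]):
  rot[0] = BcdAdcdCDdCbcBABBdcd$
  rot[1] = cdAdcdCDdCbcBABBdcd$B
  rot[2] = dAdcdCDdCbcBABBdcd$Bc
  rot[3] = AdcdCDdCbcBABBdcd$Bcd
  rot[4] = dcdCDdCbcBABBdcd$BcdA
  rot[5] = cdCDdCbcBABBdcd$BcdAd
  rot[6] = dCDdCbcBABBdcd$BcdAdc
  rot[7] = CDdCbcBABBdcd$BcdAdcd
  rot[8] = DdCbcBABBdcd$BcdAdcdC
  rot[9] = dCbcBABBdcd$BcdAdcdCD
  rot[10] = CbcBABBdcd$BcdAdcdCDd
  rot[11] = bcBABBdcd$BcdAdcdCDdC
  rot[12] = cBABBdcd$BcdAdcdCDdCb
  rot[13] = BABBdcd$BcdAdcdCDdCbc
  rot[14] = ABBdcd$BcdAdcdCDdCbcB
  rot[15] = BBdcd$BcdAdcdCDdCbcBA
  rot[16] = Bdcd$BcdAdcdCDdCbcBAB
  rot[17] = dcd$BcdAdcdCDdCbcBABB
  rot[18] = cd$BcdAdcdCDdCbcBABBd
  rot[19] = d$BcdAdcdCDdCbcBABBdc
  rot[20] = $BcdAdcdCDdCbcBABBdcd
Sorted (with $ < everything):
  sorted[0] = $BcdAdcdCDdCbcBABBdcd
  sorted[1] = ABBdcd$BcdAdcdCDdCbcB
  sorted[2] = AdcdCDdCbcBABBdcd$Bcd
  sorted[3] = BABBdcd$BcdAdcdCDdCbc
  sorted[4] = BBdcd$BcdAdcdCDdCbcBA
  sorted[5] = BcdAdcdCDdCbcBABBdcd$
  sorted[6] = Bdcd$BcdAdcdCDdCbcBAB
  sorted[7] = CDdCbcBABBdcd$BcdAdcd
  sorted[8] = CbcBABBdcd$BcdAdcdCDd
  sorted[9] = DdCbcBABBdcd$BcdAdcdC
  sorted[10] = bcBABBdcd$BcdAdcdCDdC
  sorted[11] = cBABBdcd$BcdAdcdCDdCb
  sorted[12] = cd$BcdAdcdCDdCbcBABBd
  sorted[13] = cdAdcdCDdCbcBABBdcd$B
  sorted[14] = cdCDdCbcBABBdcd$BcdAd
  sorted[15] = d$BcdAdcdCDdCbcBABBdc
  sorted[16] = dAdcdCDdCbcBABBdcd$Bc
  sorted[17] = dCDdCbcBABBdcd$BcdAdc
  sorted[18] = dCbcBABBdcd$BcdAdcdCD
  sorted[19] = dcd$BcdAdcdCDdCbcBABB
  sorted[20] = dcdCDdCbcBABBdcd$BcdA
sorted[19] = dcd$BcdAdcdCDdCbcBABB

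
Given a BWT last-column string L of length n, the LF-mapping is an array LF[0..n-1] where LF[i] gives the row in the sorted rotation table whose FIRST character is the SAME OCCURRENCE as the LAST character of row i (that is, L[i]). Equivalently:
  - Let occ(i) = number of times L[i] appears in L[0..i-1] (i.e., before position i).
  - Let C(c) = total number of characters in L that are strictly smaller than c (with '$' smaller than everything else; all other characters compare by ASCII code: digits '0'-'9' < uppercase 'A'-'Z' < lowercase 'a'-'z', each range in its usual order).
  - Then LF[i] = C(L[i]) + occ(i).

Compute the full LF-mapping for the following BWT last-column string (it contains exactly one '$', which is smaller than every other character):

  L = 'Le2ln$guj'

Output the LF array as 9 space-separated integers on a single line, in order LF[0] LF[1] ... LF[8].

Answer: 2 3 1 6 7 0 4 8 5

Derivation:
Char counts: '$':1, '2':1, 'L':1, 'e':1, 'g':1, 'j':1, 'l':1, 'n':1, 'u':1
C (first-col start): C('$')=0, C('2')=1, C('L')=2, C('e')=3, C('g')=4, C('j')=5, C('l')=6, C('n')=7, C('u')=8
L[0]='L': occ=0, LF[0]=C('L')+0=2+0=2
L[1]='e': occ=0, LF[1]=C('e')+0=3+0=3
L[2]='2': occ=0, LF[2]=C('2')+0=1+0=1
L[3]='l': occ=0, LF[3]=C('l')+0=6+0=6
L[4]='n': occ=0, LF[4]=C('n')+0=7+0=7
L[5]='$': occ=0, LF[5]=C('$')+0=0+0=0
L[6]='g': occ=0, LF[6]=C('g')+0=4+0=4
L[7]='u': occ=0, LF[7]=C('u')+0=8+0=8
L[8]='j': occ=0, LF[8]=C('j')+0=5+0=5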